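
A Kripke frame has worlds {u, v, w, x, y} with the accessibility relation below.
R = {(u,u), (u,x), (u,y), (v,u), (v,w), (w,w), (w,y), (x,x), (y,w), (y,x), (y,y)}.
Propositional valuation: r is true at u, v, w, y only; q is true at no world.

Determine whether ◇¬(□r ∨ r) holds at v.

Recall that □ψ holds at a world iff ψ holds at every accessible world, and ◇ψ holds iff ψ holds at some accessible world.
At v: ◇¬(□r ∨ r) requires ¬(□r ∨ r) at some successor in {u, w}.
  At u: ¬(□r ∨ r) is false.
  At w: ¬(□r ∨ r) is false.
So ◇¬(□r ∨ r) is false at v.

No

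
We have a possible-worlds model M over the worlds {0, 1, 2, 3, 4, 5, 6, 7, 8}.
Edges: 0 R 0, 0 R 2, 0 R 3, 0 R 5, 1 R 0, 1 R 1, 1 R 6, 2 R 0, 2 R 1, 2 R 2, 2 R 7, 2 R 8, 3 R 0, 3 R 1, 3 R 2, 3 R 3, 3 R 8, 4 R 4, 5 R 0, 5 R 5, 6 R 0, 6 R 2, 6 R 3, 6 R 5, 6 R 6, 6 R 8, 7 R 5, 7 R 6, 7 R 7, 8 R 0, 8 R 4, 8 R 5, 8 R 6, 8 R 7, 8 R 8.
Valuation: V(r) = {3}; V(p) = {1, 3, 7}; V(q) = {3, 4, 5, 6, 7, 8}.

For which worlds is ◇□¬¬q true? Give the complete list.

2, 4, 7, 8

Let φ = ◇□¬¬q. Evaluate φ at each world:
  0 (successors {0, 2, 3, 5}): φ is false.
  1 (successors {0, 1, 6}): φ is false.
  2 (successors {0, 1, 2, 7, 8}): φ is true.
  3 (successors {0, 1, 2, 3, 8}): φ is false.
  4 (successors {4}): φ is true.
  5 (successors {0, 5}): φ is false.
  6 (successors {0, 2, 3, 5, 6, 8}): φ is false.
  7 (successors {5, 6, 7}): φ is true.
  8 (successors {0, 4, 5, 6, 7, 8}): φ is true.
For instance, at 7:
  At 7: ◇□¬¬q requires □¬¬q at some successor in {5, 6, 7}.
    □¬¬q holds at 7, so ◇□¬¬q is true at 7.
      At 7: □¬¬q requires ¬¬q at every successor {5, 6, 7}.
        At 5: ¬¬q is true.
        At 6: ¬¬q is true.
        At 7: ¬¬q is true.
      So □¬¬q is true at 7.
Satisfying worlds: {2, 4, 7, 8}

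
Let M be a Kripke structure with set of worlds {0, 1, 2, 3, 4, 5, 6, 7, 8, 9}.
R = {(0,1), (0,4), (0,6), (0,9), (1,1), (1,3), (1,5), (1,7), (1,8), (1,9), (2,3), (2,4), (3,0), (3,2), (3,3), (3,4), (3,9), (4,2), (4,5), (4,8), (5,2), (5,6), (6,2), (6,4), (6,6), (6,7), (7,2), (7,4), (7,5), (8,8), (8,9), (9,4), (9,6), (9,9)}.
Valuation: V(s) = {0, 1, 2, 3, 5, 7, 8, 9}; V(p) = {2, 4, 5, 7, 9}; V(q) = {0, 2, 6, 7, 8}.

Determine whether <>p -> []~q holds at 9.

At 9: <>p is true, []~q is false, so <>p -> []~q is false.
  At 9: <>p requires p at some successor in {4, 6, 9}.
    p holds at 4, so <>p is true at 9.
  At 9: []~q requires ~q at every successor {4, 6, 9}.
    ~q fails at 6, so []~q is false at 9.

No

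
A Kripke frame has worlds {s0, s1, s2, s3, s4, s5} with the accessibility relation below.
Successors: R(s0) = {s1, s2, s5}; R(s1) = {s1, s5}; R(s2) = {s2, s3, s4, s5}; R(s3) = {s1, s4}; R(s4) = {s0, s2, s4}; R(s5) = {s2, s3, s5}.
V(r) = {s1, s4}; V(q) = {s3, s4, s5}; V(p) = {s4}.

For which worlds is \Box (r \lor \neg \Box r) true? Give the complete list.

Let φ = \Box (r \lor \neg \Box r). Evaluate φ at each world:
  s0 (successors {s1, s2, s5}): φ is true.
  s1 (successors {s1, s5}): φ is true.
  s2 (successors {s2, s3, s4, s5}): φ is false.
  s3 (successors {s1, s4}): φ is true.
  s4 (successors {s0, s2, s4}): φ is true.
  s5 (successors {s2, s3, s5}): φ is false.
For instance, at s2:
  At s2: \Box (r \lor \neg \Box r) requires r \lor \neg \Box r at every successor {s2, s3, s4, s5}.
    r \lor \neg \Box r fails at s3, so \Box (r \lor \neg \Box r) is false at s2.
      At s3: r is false, \neg \Box r is false, so r \lor \neg \Box r is false.
Satisfying worlds: {s0, s1, s3, s4}

s0, s1, s3, s4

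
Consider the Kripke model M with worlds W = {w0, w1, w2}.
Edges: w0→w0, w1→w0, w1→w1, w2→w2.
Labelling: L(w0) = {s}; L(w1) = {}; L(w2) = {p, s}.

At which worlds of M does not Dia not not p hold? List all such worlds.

Let φ = not Dia not not p. Evaluate φ at each world:
  w0 (successors {w0}): φ is true.
  w1 (successors {w0, w1}): φ is true.
  w2 (successors {w2}): φ is false.
For instance, at w2:
  At w2: Dia not not p is true, so not Dia not not p is false.
    At w2: Dia not not p requires not not p at some successor in {w2}.
      not not p holds at w2, so Dia not not p is true at w2.
Satisfying worlds: {w0, w1}

w0, w1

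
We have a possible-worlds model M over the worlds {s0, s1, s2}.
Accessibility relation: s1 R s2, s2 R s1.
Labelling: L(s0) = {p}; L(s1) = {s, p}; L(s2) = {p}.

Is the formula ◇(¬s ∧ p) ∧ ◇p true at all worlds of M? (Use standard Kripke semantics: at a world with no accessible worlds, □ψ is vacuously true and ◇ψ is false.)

No

Let φ = ◇(¬s ∧ p) ∧ ◇p. Evaluate φ at each world:
  s0 (successors ∅): φ is false.
  s1 (successors {s2}): φ is true.
  s2 (successors {s1}): φ is false.
Detail at s0 (counterexample):
  At s0: ◇(¬s ∧ p) is false, ◇p is false, so ◇(¬s ∧ p) ∧ ◇p is false.
    At s0: no accessible worlds, so ◇(¬s ∧ p) is false.
    At s0: no accessible worlds, so ◇p is false.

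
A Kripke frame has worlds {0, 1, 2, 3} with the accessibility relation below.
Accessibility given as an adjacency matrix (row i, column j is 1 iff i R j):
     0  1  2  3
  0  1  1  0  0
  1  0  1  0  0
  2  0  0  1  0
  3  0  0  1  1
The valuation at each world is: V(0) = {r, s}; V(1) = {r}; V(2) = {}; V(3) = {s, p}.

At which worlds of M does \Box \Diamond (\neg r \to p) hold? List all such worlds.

Let φ = \Box \Diamond (\neg r \to p). Evaluate φ at each world:
  0 (successors {0, 1}): φ is true.
  1 (successors {1}): φ is true.
  2 (successors {2}): φ is false.
  3 (successors {2, 3}): φ is false.
For instance, at 0:
  At 0: \Box \Diamond (\neg r \to p) requires \Diamond (\neg r \to p) at every successor {0, 1}.
      At 0: \Diamond (\neg r \to p) requires \neg r \to p at some successor in {0, 1}.
        \neg r \to p holds at 0, so \Diamond (\neg r \to p) is true at 0.
      At 1: \Diamond (\neg r \to p) requires \neg r \to p at some successor in {1}.
        \neg r \to p holds at 1, so \Diamond (\neg r \to p) is true at 1.
  So \Box \Diamond (\neg r \to p) is true at 0.
Satisfying worlds: {0, 1}

0, 1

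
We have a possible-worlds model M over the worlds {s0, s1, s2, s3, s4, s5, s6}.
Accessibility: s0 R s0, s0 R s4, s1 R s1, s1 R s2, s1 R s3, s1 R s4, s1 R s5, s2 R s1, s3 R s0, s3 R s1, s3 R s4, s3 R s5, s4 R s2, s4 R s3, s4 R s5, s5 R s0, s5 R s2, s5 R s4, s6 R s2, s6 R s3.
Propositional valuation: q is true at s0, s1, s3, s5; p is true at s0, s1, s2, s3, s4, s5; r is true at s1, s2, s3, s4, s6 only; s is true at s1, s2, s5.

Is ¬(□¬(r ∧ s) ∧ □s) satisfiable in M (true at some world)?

Yes

Let φ = ¬(□¬(r ∧ s) ∧ □s). Evaluate φ at each world:
  s0 (successors {s0, s4}): φ is true.
  s1 (successors {s1, s2, s3, s4, s5}): φ is true.
  s2 (successors {s1}): φ is true.
  s3 (successors {s0, s1, s4, s5}): φ is true.
  s4 (successors {s2, s3, s5}): φ is true.
  s5 (successors {s0, s2, s4}): φ is true.
  s6 (successors {s2, s3}): φ is true.
Detail at s0 (witness):
  At s0: □¬(r ∧ s) ∧ □s is false, so ¬(□¬(r ∧ s) ∧ □s) is true.
    At s0: □¬(r ∧ s) is true, □s is false, so □¬(r ∧ s) ∧ □s is false.
      At s0: □¬(r ∧ s) requires ¬(r ∧ s) at every successor {s0, s4}.
        At s0: ¬(r ∧ s) is true.
        At s4: ¬(r ∧ s) is true.
      So □¬(r ∧ s) is true at s0.
      At s0: □s requires s at every successor {s0, s4}.
        s fails at s0, so □s is false at s0.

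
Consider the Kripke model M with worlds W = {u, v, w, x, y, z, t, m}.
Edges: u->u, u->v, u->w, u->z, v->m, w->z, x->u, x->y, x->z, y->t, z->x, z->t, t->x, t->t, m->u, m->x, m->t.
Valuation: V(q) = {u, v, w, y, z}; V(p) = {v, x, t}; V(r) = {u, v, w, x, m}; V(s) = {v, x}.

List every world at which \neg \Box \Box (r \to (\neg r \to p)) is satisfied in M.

none

Let φ = \neg \Box \Box (r \to (\neg r \to p)). Evaluate φ at each world:
  u (successors {u, v, w, z}): φ is false.
  v (successors {m}): φ is false.
  w (successors {z}): φ is false.
  x (successors {u, y, z}): φ is false.
  y (successors {t}): φ is false.
  z (successors {x, t}): φ is false.
  t (successors {x, t}): φ is false.
  m (successors {u, x, t}): φ is false.
For instance, at w:
  At w: \Box \Box (r \to (\neg r \to p)) is true, so \neg \Box \Box (r \to (\neg r \to p)) is false.
    At w: \Box \Box (r \to (\neg r \to p)) requires \Box (r \to (\neg r \to p)) at every successor {z}.
      At z: \Box (r \to (\neg r \to p)) is true.
    So \Box \Box (r \to (\neg r \to p)) is true at w.
Satisfying worlds: none.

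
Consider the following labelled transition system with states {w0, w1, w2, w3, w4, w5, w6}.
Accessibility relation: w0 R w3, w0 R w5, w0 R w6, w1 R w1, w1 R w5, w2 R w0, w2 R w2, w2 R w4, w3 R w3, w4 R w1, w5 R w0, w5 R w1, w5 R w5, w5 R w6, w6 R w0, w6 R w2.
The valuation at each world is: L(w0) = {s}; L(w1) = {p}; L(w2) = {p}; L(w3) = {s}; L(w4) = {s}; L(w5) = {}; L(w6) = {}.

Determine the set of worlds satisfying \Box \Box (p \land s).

none

Let φ = \Box \Box (p \land s). Evaluate φ at each world:
  w0 (successors {w3, w5, w6}): φ is false.
  w1 (successors {w1, w5}): φ is false.
  w2 (successors {w0, w2, w4}): φ is false.
  w3 (successors {w3}): φ is false.
  w4 (successors {w1}): φ is false.
  w5 (successors {w0, w1, w5, w6}): φ is false.
  w6 (successors {w0, w2}): φ is false.
For instance, at w5:
  At w5: \Box \Box (p \land s) requires \Box (p \land s) at every successor {w0, w1, w5, w6}.
    \Box (p \land s) fails at w0, so \Box \Box (p \land s) is false at w5.
      At w0: \Box (p \land s) requires p \land s at every successor {w3, w5, w6}.
        p \land s fails at w3, so \Box (p \land s) is false at w0.
Satisfying worlds: none.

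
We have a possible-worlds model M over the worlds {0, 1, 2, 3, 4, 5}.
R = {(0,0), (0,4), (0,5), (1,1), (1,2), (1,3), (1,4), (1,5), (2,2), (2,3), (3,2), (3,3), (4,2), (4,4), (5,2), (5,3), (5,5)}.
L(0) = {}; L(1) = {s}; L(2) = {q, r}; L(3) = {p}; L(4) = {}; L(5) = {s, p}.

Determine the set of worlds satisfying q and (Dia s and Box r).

none

Let φ = q and (Dia s and Box r). Evaluate φ at each world:
  0 (successors {0, 4, 5}): φ is false.
  1 (successors {1, 2, 3, 4, 5}): φ is false.
  2 (successors {2, 3}): φ is false.
  3 (successors {2, 3}): φ is false.
  4 (successors {2, 4}): φ is false.
  5 (successors {2, 3, 5}): φ is false.
For instance, at 0:
  At 0: q is false, Dia s and Box r is false, so q and (Dia s and Box r) is false.
    At 0: Dia s is true, Box r is false, so Dia s and Box r is false.
      At 0: Dia s requires s at some successor in {0, 4, 5}.
        s holds at 5, so Dia s is true at 0.
      At 0: Box r requires r at every successor {0, 4, 5}.
        r fails at 0, so Box r is false at 0.
Satisfying worlds: none.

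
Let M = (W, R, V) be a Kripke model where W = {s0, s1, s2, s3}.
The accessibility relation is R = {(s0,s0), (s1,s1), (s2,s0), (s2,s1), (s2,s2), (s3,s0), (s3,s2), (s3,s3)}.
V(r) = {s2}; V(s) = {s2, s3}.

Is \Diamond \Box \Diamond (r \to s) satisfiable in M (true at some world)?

Yes

Recall that \Box ψ holds at a world iff ψ holds at every accessible world, and \Diamond ψ holds iff ψ holds at some accessible world.
Let φ = \Diamond \Box \Diamond (r \to s). Evaluate φ at each world:
  s0 (successors {s0}): φ is true.
  s1 (successors {s1}): φ is true.
  s2 (successors {s0, s1, s2}): φ is true.
  s3 (successors {s0, s2, s3}): φ is true.
Detail at s0 (witness):
  At s0: \Diamond \Box \Diamond (r \to s) requires \Box \Diamond (r \to s) at some successor in {s0}.
    \Box \Diamond (r \to s) holds at s0, so \Diamond \Box \Diamond (r \to s) is true at s0.
      At s0: \Box \Diamond (r \to s) requires \Diamond (r \to s) at every successor {s0}.
        At s0: \Diamond (r \to s) is true.
      So \Box \Diamond (r \to s) is true at s0.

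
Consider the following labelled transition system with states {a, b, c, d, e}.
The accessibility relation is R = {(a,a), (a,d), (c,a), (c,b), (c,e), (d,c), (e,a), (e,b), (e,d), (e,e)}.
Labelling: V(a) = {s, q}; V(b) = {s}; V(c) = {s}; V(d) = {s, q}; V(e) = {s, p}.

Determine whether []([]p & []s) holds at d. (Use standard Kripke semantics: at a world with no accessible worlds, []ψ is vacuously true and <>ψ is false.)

At d: []([]p & []s) requires []p & []s at every successor {c}.
  []p & []s fails at c, so []([]p & []s) is false at d.
    At c: []p is false, []s is true, so []p & []s is false.
      At c: []p requires p at every successor {a, b, e}.
        p fails at a, so []p is false at c.
      At c: []s requires s at every successor {a, b, e}.
        At a: s is true.
        At b: s is true.
        At e: s is true.
      So []s is true at c.

No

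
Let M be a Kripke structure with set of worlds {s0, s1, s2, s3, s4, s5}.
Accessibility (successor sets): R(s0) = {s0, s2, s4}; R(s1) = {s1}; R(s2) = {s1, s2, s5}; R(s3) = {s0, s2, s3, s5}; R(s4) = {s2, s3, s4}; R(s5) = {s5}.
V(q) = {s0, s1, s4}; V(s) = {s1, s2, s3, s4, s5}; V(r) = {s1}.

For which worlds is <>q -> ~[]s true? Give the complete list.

Let φ = <>q -> ~[]s. Evaluate φ at each world:
  s0 (successors {s0, s2, s4}): φ is true.
  s1 (successors {s1}): φ is false.
  s2 (successors {s1, s2, s5}): φ is false.
  s3 (successors {s0, s2, s3, s5}): φ is true.
  s4 (successors {s2, s3, s4}): φ is false.
  s5 (successors {s5}): φ is true.
For instance, at s1:
  At s1: <>q is true, ~[]s is false, so <>q -> ~[]s is false.
    At s1: <>q requires q at some successor in {s1}.
      q holds at s1, so <>q is true at s1.
    At s1: []s is true, so ~[]s is false.
      At s1: []s requires s at every successor {s1}.
        At s1: s is true.
      So []s is true at s1.
Satisfying worlds: {s0, s3, s5}

s0, s3, s5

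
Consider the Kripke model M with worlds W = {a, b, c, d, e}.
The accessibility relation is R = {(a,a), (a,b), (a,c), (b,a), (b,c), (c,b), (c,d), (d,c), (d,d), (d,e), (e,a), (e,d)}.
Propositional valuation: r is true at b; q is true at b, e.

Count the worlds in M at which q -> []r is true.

Let φ = q -> []r. Evaluate φ at each world:
  a (successors {a, b, c}): φ is true.
  b (successors {a, c}): φ is false.
  c (successors {b, d}): φ is true.
  d (successors {c, d, e}): φ is true.
  e (successors {a, d}): φ is false.
For instance, at a:
  At a: q is false, []r is false, so q -> []r is true.
    At a: []r requires r at every successor {a, b, c}.
      r fails at a, so []r is false at a.
Satisfying worlds: {a, c, d}

3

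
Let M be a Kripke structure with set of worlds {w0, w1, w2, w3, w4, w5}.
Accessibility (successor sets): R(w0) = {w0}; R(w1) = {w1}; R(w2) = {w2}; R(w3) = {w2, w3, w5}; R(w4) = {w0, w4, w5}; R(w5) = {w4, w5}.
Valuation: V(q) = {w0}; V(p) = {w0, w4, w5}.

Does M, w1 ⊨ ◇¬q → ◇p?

At w1: ◇¬q is true, ◇p is false, so ◇¬q → ◇p is false.
  At w1: ◇¬q requires ¬q at some successor in {w1}.
    ¬q holds at w1, so ◇¬q is true at w1.
  At w1: ◇p requires p at some successor in {w1}.
    At w1: p is false.
  So ◇p is false at w1.

No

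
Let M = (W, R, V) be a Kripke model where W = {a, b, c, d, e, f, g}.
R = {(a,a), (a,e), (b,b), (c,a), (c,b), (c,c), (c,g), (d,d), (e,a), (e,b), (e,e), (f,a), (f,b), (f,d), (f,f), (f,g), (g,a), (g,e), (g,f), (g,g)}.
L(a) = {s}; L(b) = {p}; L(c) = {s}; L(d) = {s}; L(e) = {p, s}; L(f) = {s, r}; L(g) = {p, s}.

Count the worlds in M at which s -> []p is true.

1

Recall that []ψ holds at a world iff ψ holds at every accessible world, and <>ψ holds iff ψ holds at some accessible world.
Let φ = s -> []p. Evaluate φ at each world:
  a (successors {a, e}): φ is false.
  b (successors {b}): φ is true.
  c (successors {a, b, c, g}): φ is false.
  d (successors {d}): φ is false.
  e (successors {a, b, e}): φ is false.
  f (successors {a, b, d, f, g}): φ is false.
  g (successors {a, e, f, g}): φ is false.
For instance, at a:
  At a: s is true, []p is false, so s -> []p is false.
    At a: []p requires p at every successor {a, e}.
      p fails at a, so []p is false at a.
Satisfying worlds: {b}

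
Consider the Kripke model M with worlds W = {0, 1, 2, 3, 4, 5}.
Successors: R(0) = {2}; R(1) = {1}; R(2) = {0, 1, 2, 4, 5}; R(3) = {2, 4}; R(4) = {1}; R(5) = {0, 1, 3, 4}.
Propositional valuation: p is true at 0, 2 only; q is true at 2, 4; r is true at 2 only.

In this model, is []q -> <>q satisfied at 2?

Yes

Recall that []ψ holds at a world iff ψ holds at every accessible world, and <>ψ holds iff ψ holds at some accessible world.
At 2: []q is false, <>q is true, so []q -> <>q is true.
  At 2: []q requires q at every successor {0, 1, 2, 4, 5}.
    q fails at 0, so []q is false at 2.
  At 2: <>q requires q at some successor in {0, 1, 2, 4, 5}.
    q holds at 2, so <>q is true at 2.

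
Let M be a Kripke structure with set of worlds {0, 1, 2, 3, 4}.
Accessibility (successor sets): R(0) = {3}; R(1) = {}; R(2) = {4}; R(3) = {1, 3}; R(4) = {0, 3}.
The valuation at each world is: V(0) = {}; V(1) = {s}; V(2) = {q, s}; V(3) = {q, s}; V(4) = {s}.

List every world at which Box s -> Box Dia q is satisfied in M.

Let φ = Box s -> Box Dia q. Evaluate φ at each world:
  0 (successors {3}): φ is true.
  1 (successors ∅): φ is true.
  2 (successors {4}): φ is true.
  3 (successors {1, 3}): φ is false.
  4 (successors {0, 3}): φ is true.
For instance, at 3:
  At 3: Box s is true, Box Dia q is false, so Box s -> Box Dia q is false.
    At 3: Box s requires s at every successor {1, 3}.
      At 1: s is true.
      At 3: s is true.
    So Box s is true at 3.
    At 3: Box Dia q requires Dia q at every successor {1, 3}.
      Dia q fails at 1, so Box Dia q is false at 3.
Satisfying worlds: {0, 1, 2, 4}

0, 1, 2, 4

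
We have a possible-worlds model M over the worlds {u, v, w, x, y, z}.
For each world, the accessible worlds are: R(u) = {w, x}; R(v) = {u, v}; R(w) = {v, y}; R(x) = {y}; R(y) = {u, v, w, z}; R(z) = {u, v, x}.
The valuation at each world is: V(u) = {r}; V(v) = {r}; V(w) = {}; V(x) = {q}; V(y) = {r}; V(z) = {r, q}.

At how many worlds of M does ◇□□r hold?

3

Let φ = ◇□□r. Evaluate φ at each world:
  u (successors {w, x}): φ is false.
  v (successors {u, v}): φ is true.
  w (successors {v, y}): φ is false.
  x (successors {y}): φ is false.
  y (successors {u, v, w, z}): φ is true.
  z (successors {u, v, x}): φ is true.
For instance, at x:
  At x: ◇□□r requires □□r at some successor in {y}.
    At y: □□r is false.
  So ◇□□r is false at x.
Satisfying worlds: {v, y, z}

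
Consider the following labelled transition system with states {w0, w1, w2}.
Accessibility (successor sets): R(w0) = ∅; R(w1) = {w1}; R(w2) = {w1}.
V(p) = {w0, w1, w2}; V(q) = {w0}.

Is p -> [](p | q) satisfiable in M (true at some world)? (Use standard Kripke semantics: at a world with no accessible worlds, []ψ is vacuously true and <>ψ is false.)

Let φ = p -> [](p | q). Evaluate φ at each world:
  w0 (successors ∅): φ is true.
  w1 (successors {w1}): φ is true.
  w2 (successors {w1}): φ is true.
Detail at w0 (witness):
  At w0: p is true, [](p | q) is true, so p -> [](p | q) is true.
    At w0: no accessible worlds, so [](p | q) holds vacuously.

Yes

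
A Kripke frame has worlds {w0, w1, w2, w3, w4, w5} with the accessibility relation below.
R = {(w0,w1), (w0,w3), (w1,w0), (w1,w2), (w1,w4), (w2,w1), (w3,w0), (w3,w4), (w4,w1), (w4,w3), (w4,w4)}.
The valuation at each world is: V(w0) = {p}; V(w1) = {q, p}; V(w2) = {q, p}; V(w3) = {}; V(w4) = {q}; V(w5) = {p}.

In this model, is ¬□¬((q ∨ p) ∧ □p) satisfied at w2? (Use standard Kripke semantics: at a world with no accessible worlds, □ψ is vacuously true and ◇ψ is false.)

No

At w2: □¬((q ∨ p) ∧ □p) is true, so ¬□¬((q ∨ p) ∧ □p) is false.
  At w2: □¬((q ∨ p) ∧ □p) requires ¬((q ∨ p) ∧ □p) at every successor {w1}.
      At w1: (q ∨ p) ∧ □p is false, so ¬((q ∨ p) ∧ □p) is true.
  So □¬((q ∨ p) ∧ □p) is true at w2.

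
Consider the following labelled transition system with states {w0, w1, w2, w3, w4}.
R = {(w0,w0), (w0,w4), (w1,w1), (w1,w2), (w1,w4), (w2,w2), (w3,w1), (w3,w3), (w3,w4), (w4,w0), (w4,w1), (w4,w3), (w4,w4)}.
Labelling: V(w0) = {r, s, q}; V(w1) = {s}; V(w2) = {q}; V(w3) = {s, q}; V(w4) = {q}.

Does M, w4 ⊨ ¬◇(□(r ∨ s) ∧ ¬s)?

Yes

Recall that □ψ holds at a world iff ψ holds at every accessible world, and ◇ψ holds iff ψ holds at some accessible world.
At w4: ◇(□(r ∨ s) ∧ ¬s) is false, so ¬◇(□(r ∨ s) ∧ ¬s) is true.
  At w4: ◇(□(r ∨ s) ∧ ¬s) requires □(r ∨ s) ∧ ¬s at some successor in {w0, w1, w3, w4}.
    At w0: □(r ∨ s) ∧ ¬s is false.
    At w1: □(r ∨ s) ∧ ¬s is false.
    At w3: □(r ∨ s) ∧ ¬s is false.
    At w4: □(r ∨ s) ∧ ¬s is false.
  So ◇(□(r ∨ s) ∧ ¬s) is false at w4.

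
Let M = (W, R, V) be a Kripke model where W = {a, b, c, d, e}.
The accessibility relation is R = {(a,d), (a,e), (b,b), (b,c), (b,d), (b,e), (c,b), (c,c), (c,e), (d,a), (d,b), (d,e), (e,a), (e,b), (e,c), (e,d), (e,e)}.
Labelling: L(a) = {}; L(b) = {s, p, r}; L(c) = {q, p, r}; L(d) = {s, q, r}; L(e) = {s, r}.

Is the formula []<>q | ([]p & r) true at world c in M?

Yes

At c: []<>q is true, []p & r is false, so []<>q | ([]p & r) is true.
  At c: []<>q requires <>q at every successor {b, c, e}.
      At b: <>q requires q at some successor in {b, c, d, e}.
        q holds at c, so <>q is true at b.
      At c: <>q requires q at some successor in {b, c, e}.
        q holds at c, so <>q is true at c.
      At e: <>q requires q at some successor in {a, b, c, d, e}.
        q holds at c, so <>q is true at e.
  So []<>q is true at c.
  At c: []p is false, r is true, so []p & r is false.
    At c: []p requires p at every successor {b, c, e}.
      p fails at e, so []p is false at c.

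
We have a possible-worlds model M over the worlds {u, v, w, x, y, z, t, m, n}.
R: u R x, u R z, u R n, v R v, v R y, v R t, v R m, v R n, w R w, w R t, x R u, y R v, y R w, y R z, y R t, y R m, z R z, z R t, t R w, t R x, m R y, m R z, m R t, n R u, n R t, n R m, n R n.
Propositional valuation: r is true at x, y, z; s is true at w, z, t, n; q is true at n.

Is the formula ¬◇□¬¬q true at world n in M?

Yes

Recall that □ψ holds at a world iff ψ holds at every accessible world, and ◇ψ holds iff ψ holds at some accessible world.
At n: ◇□¬¬q is false, so ¬◇□¬¬q is true.
  At n: ◇□¬¬q requires □¬¬q at some successor in {u, t, m, n}.
    At u: □¬¬q is false.
    At t: □¬¬q is false.
    At m: □¬¬q is false.
    At n: □¬¬q is false.
  So ◇□¬¬q is false at n.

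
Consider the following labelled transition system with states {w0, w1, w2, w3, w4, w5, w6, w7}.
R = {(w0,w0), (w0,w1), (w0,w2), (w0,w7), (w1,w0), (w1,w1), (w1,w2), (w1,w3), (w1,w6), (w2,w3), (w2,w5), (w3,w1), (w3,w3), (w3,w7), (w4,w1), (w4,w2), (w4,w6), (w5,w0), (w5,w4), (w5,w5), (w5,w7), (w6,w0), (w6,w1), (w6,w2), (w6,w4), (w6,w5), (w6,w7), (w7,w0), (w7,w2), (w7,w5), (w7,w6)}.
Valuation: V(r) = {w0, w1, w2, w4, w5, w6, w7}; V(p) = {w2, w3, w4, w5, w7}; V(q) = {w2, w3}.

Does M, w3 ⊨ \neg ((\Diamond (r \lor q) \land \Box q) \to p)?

At w3: (\Diamond (r \lor q) \land \Box q) \to p is true, so \neg ((\Diamond (r \lor q) \land \Box q) \to p) is false.
  At w3: \Diamond (r \lor q) \land \Box q is false, p is true, so (\Diamond (r \lor q) \land \Box q) \to p is true.
    At w3: \Diamond (r \lor q) is true, \Box q is false, so \Diamond (r \lor q) \land \Box q is false.
      At w3: \Diamond (r \lor q) requires r \lor q at some successor in {w1, w3, w7}.
        r \lor q holds at w1, so \Diamond (r \lor q) is true at w3.
      At w3: \Box q requires q at every successor {w1, w3, w7}.
        q fails at w1, so \Box q is false at w3.

No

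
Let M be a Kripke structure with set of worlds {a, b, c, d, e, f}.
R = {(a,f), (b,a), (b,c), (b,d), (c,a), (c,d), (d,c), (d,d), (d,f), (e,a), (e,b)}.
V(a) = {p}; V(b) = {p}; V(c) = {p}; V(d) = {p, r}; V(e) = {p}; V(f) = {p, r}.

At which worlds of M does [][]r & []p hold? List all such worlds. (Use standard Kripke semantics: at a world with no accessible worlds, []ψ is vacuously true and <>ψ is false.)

a, f

Let φ = [][]r & []p. Evaluate φ at each world:
  a (successors {f}): φ is true.
  b (successors {a, c, d}): φ is false.
  c (successors {a, d}): φ is false.
  d (successors {c, d, f}): φ is false.
  e (successors {a, b}): φ is false.
  f (successors ∅): φ is true.
For instance, at a:
  At a: [][]r is true, []p is true, so [][]r & []p is true.
    At a: [][]r requires []r at every successor {f}.
      At f: []r is true.
    So [][]r is true at a.
    At a: []p requires p at every successor {f}.
      At f: p is true.
    So []p is true at a.
Satisfying worlds: {a, f}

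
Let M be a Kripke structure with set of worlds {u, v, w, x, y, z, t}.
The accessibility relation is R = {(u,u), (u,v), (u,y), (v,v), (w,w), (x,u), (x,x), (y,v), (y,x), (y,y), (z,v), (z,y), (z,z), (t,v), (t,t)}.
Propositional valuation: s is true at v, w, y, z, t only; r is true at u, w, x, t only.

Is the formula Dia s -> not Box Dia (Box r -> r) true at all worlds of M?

Recall that Box ψ holds at a world iff ψ holds at every accessible world, and Dia ψ holds iff ψ holds at some accessible world.
Let φ = Dia s -> not Box Dia (Box r -> r). Evaluate φ at each world:
  u (successors {u, v, y}): φ is false.
  v (successors {v}): φ is false.
  w (successors {w}): φ is false.
  x (successors {u, x}): φ is true.
  y (successors {v, x, y}): φ is false.
  z (successors {v, y, z}): φ is false.
  t (successors {v, t}): φ is false.
Detail at u (counterexample):
  At u: Dia s is true, not Box Dia (Box r -> r) is false, so Dia s -> not Box Dia (Box r -> r) is false.
    At u: Dia s requires s at some successor in {u, v, y}.
      s holds at v, so Dia s is true at u.
    At u: Box Dia (Box r -> r) is true, so not Box Dia (Box r -> r) is false.
      At u: Box Dia (Box r -> r) requires Dia (Box r -> r) at every successor {u, v, y}.
        At u: Dia (Box r -> r) is true.
        At v: Dia (Box r -> r) is true.
        At y: Dia (Box r -> r) is true.
      So Box Dia (Box r -> r) is true at u.

No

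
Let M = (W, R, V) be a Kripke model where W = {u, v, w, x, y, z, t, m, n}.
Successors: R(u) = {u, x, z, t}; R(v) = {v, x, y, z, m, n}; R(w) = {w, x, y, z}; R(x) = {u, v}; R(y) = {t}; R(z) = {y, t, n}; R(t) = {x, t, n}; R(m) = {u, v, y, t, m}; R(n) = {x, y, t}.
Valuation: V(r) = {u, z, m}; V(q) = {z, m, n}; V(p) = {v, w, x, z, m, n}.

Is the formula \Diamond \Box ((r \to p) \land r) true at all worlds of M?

Let φ = \Diamond \Box ((r \to p) \land r). Evaluate φ at each world:
  u (successors {u, x, z, t}): φ is false.
  v (successors {v, x, y, z, m, n}): φ is false.
  w (successors {w, x, y, z}): φ is false.
  x (successors {u, v}): φ is false.
  y (successors {t}): φ is false.
  z (successors {y, t, n}): φ is false.
  t (successors {x, t, n}): φ is false.
  m (successors {u, v, y, t, m}): φ is false.
  n (successors {x, y, t}): φ is false.
Detail at u (counterexample):
  At u: \Diamond \Box ((r \to p) \land r) requires \Box ((r \to p) \land r) at some successor in {u, x, z, t}.
    At u: \Box ((r \to p) \land r) is false.
    At x: \Box ((r \to p) \land r) is false.
    At z: \Box ((r \to p) \land r) is false.
    At t: \Box ((r \to p) \land r) is false.
  So \Diamond \Box ((r \to p) \land r) is false at u.

No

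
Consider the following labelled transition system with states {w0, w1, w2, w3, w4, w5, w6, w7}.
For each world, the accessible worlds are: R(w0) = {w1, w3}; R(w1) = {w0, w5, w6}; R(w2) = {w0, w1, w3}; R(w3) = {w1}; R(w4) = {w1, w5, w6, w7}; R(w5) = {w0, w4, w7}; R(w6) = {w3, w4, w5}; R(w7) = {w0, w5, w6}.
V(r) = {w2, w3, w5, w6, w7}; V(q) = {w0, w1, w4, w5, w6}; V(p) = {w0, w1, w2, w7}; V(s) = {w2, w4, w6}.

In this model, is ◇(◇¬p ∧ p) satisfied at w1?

At w1: ◇(◇¬p ∧ p) requires ◇¬p ∧ p at some successor in {w0, w5, w6}.
  ◇¬p ∧ p holds at w0, so ◇(◇¬p ∧ p) is true at w1.
    At w0: ◇¬p is true, p is true, so ◇¬p ∧ p is true.
      At w0: ◇¬p requires ¬p at some successor in {w1, w3}.
        ¬p holds at w3, so ◇¬p is true at w0.

Yes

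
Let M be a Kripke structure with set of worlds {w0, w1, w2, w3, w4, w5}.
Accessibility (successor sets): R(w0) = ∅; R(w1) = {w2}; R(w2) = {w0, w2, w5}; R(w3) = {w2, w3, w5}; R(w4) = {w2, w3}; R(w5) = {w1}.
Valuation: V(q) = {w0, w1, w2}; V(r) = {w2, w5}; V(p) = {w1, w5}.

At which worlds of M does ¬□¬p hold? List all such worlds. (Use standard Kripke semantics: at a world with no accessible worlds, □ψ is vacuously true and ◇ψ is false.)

Let φ = ¬□¬p. Evaluate φ at each world:
  w0 (successors ∅): φ is false.
  w1 (successors {w2}): φ is false.
  w2 (successors {w0, w2, w5}): φ is true.
  w3 (successors {w2, w3, w5}): φ is true.
  w4 (successors {w2, w3}): φ is false.
  w5 (successors {w1}): φ is true.
For instance, at w2:
  At w2: □¬p is false, so ¬□¬p is true.
    At w2: □¬p requires ¬p at every successor {w0, w2, w5}.
      ¬p fails at w5, so □¬p is false at w2.
Satisfying worlds: {w2, w3, w5}

w2, w3, w5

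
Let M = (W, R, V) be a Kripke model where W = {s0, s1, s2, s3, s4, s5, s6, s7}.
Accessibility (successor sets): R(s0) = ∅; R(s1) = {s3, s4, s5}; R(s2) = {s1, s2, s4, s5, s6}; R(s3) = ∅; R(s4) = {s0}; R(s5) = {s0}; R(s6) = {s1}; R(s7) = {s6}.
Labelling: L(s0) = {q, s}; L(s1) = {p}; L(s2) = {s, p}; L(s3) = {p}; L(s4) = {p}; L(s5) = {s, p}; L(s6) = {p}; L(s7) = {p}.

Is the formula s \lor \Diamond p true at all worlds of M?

No

Let φ = s \lor \Diamond p. Evaluate φ at each world:
  s0 (successors ∅): φ is true.
  s1 (successors {s3, s4, s5}): φ is true.
  s2 (successors {s1, s2, s4, s5, s6}): φ is true.
  s3 (successors ∅): φ is false.
  s4 (successors {s0}): φ is false.
  s5 (successors {s0}): φ is true.
  s6 (successors {s1}): φ is true.
  s7 (successors {s6}): φ is true.
Detail at s3 (counterexample):
  At s3: s is false, \Diamond p is false, so s \lor \Diamond p is false.
    At s3: no accessible worlds, so \Diamond p is false.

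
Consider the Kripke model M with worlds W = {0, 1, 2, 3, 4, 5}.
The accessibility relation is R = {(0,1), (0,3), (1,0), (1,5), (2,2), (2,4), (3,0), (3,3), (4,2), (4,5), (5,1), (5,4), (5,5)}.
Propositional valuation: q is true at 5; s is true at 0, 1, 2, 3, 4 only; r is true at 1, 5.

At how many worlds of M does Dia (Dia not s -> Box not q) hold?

5

Let φ = Dia (Dia not s -> Box not q). Evaluate φ at each world:
  0 (successors {1, 3}): φ is true.
  1 (successors {0, 5}): φ is true.
  2 (successors {2, 4}): φ is true.
  3 (successors {0, 3}): φ is true.
  4 (successors {2, 5}): φ is true.
  5 (successors {1, 4, 5}): φ is false.
For instance, at 0:
  At 0: Dia (Dia not s -> Box not q) requires Dia not s -> Box not q at some successor in {1, 3}.
    Dia not s -> Box not q holds at 3, so Dia (Dia not s -> Box not q) is true at 0.
      At 3: Dia not s is false, Box not q is true, so Dia not s -> Box not q is true.
Satisfying worlds: {0, 1, 2, 3, 4}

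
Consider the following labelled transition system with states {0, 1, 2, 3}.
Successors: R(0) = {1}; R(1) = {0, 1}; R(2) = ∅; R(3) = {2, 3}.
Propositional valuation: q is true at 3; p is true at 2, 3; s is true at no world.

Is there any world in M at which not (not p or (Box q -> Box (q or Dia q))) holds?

No

Let φ = not (not p or (Box q -> Box (q or Dia q))). Evaluate φ at each world:
  0 (successors {1}): φ is false.
  1 (successors {0, 1}): φ is false.
  2 (successors ∅): φ is false.
  3 (successors {2, 3}): φ is false.
For instance, at 1:
  At 1: not p or (Box q -> Box (q or Dia q)) is true, so not (not p or (Box q -> Box (q or Dia q))) is false.
    At 1: not p is true, Box q -> Box (q or Dia q) is true, so not p or (Box q -> Box (q or Dia q)) is true.
      At 1: Box q is false, Box (q or Dia q) is false, so Box q -> Box (q or Dia q) is true.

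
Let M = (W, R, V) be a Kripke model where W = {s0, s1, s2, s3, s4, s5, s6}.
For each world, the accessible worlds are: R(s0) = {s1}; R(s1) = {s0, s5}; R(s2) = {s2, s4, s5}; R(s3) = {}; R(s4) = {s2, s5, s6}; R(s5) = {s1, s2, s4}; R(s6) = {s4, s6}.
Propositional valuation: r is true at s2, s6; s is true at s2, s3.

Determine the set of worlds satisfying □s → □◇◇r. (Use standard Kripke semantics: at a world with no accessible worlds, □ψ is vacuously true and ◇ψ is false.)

Let φ = □s → □◇◇r. Evaluate φ at each world:
  s0 (successors {s1}): φ is true.
  s1 (successors {s0, s5}): φ is true.
  s2 (successors {s2, s4, s5}): φ is true.
  s3 (successors ∅): φ is true.
  s4 (successors {s2, s5, s6}): φ is true.
  s5 (successors {s1, s2, s4}): φ is true.
  s6 (successors {s4, s6}): φ is true.
For instance, at s2:
  At s2: □s is false, □◇◇r is true, so □s → □◇◇r is true.
    At s2: □s requires s at every successor {s2, s4, s5}.
      s fails at s4, so □s is false at s2.
    At s2: □◇◇r requires ◇◇r at every successor {s2, s4, s5}.
      At s2: ◇◇r is true.
      At s4: ◇◇r is true.
      At s5: ◇◇r is true.
    So □◇◇r is true at s2.
Satisfying worlds: {s0, s1, s2, s3, s4, s5, s6}

s0, s1, s2, s3, s4, s5, s6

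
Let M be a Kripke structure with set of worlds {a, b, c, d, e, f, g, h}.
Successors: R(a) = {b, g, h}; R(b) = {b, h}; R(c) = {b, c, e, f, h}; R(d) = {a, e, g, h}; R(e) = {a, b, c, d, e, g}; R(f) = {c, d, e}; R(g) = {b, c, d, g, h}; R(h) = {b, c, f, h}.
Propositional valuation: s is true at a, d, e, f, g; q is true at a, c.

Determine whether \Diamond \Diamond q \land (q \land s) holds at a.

Yes

At a: \Diamond \Diamond q is true, q \land s is true, so \Diamond \Diamond q \land (q \land s) is true.
  At a: \Diamond \Diamond q requires \Diamond q at some successor in {b, g, h}.
    \Diamond q holds at g, so \Diamond \Diamond q is true at a.
      At g: \Diamond q requires q at some successor in {b, c, d, g, h}.
        q holds at c, so \Diamond q is true at g.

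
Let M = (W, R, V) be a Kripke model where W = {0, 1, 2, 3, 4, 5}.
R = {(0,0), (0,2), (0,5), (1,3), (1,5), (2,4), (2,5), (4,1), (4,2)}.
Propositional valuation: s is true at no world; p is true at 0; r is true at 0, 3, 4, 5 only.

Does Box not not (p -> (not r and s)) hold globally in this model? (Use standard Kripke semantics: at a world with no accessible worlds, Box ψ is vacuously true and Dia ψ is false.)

No

Recall that Box ψ holds at a world iff ψ holds at every accessible world, and Dia ψ holds iff ψ holds at some accessible world.
Let φ = Box not not (p -> (not r and s)). Evaluate φ at each world:
  0 (successors {0, 2, 5}): φ is false.
  1 (successors {3, 5}): φ is true.
  2 (successors {4, 5}): φ is true.
  3 (successors ∅): φ is true.
  4 (successors {1, 2}): φ is true.
  5 (successors ∅): φ is true.
Detail at 0 (counterexample):
  At 0: Box not not (p -> (not r and s)) requires not not (p -> (not r and s)) at every successor {0, 2, 5}.
    not not (p -> (not r and s)) fails at 0, so Box not not (p -> (not r and s)) is false at 0.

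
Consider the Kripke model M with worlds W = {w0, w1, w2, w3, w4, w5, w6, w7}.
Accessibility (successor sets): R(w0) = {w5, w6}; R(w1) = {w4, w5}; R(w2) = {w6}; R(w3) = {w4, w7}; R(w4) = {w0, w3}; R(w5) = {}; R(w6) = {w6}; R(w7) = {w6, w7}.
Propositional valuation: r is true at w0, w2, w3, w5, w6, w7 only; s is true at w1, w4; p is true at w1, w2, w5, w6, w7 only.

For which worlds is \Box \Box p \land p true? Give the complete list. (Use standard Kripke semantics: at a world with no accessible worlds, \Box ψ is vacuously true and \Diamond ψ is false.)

Let φ = \Box \Box p \land p. Evaluate φ at each world:
  w0 (successors {w5, w6}): φ is false.
  w1 (successors {w4, w5}): φ is false.
  w2 (successors {w6}): φ is true.
  w3 (successors {w4, w7}): φ is false.
  w4 (successors {w0, w3}): φ is false.
  w5 (successors ∅): φ is true.
  w6 (successors {w6}): φ is true.
  w7 (successors {w6, w7}): φ is true.
For instance, at w4:
  At w4: \Box \Box p is false, p is false, so \Box \Box p \land p is false.
    At w4: \Box \Box p requires \Box p at every successor {w0, w3}.
      \Box p fails at w3, so \Box \Box p is false at w4.
Satisfying worlds: {w2, w5, w6, w7}

w2, w5, w6, w7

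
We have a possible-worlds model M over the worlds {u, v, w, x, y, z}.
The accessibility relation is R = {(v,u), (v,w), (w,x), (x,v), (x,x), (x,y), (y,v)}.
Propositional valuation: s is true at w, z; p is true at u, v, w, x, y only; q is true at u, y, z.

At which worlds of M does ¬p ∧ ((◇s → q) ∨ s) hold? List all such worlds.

z

Let φ = ¬p ∧ ((◇s → q) ∨ s). Evaluate φ at each world:
  u (successors ∅): φ is false.
  v (successors {u, w}): φ is false.
  w (successors {x}): φ is false.
  x (successors {v, x, y}): φ is false.
  y (successors {v}): φ is false.
  z (successors ∅): φ is true.
For instance, at x:
  At x: ¬p is false, (◇s → q) ∨ s is true, so ¬p ∧ ((◇s → q) ∨ s) is false.
    At x: ◇s → q is true, s is false, so (◇s → q) ∨ s is true.
      At x: ◇s is false, q is false, so ◇s → q is true.
Satisfying worlds: {z}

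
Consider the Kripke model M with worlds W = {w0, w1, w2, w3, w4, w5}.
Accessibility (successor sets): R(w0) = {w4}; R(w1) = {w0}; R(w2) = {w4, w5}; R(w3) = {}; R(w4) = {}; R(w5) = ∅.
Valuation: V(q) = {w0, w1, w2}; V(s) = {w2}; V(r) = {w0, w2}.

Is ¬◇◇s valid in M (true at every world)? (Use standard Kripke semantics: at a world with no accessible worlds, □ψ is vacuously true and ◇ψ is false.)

Recall that ◇ψ holds at a world iff ψ holds at some accessible world.
Let φ = ¬◇◇s. Evaluate φ at each world:
  w0 (successors {w4}): φ is true.
  w1 (successors {w0}): φ is true.
  w2 (successors {w4, w5}): φ is true.
  w3 (successors ∅): φ is true.
  w4 (successors ∅): φ is true.
  w5 (successors ∅): φ is true.
For instance, at w0:
  At w0: ◇◇s is false, so ¬◇◇s is true.
    At w0: ◇◇s requires ◇s at some successor in {w4}.
      At w4: ◇s is false.
    So ◇◇s is false at w0.

Yes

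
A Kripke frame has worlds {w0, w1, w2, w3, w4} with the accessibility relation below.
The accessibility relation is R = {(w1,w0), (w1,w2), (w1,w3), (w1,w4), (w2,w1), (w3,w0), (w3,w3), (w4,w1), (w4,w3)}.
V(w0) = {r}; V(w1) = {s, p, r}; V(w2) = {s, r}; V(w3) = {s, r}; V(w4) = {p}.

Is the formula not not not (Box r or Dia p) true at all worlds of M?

No

Let φ = not not not (Box r or Dia p). Evaluate φ at each world:
  w0 (successors ∅): φ is false.
  w1 (successors {w0, w2, w3, w4}): φ is false.
  w2 (successors {w1}): φ is false.
  w3 (successors {w0, w3}): φ is false.
  w4 (successors {w1, w3}): φ is false.
Detail at w0 (counterexample):
  At w0: not not (Box r or Dia p) is true, so not not not (Box r or Dia p) is false.
    At w0: not (Box r or Dia p) is false, so not not (Box r or Dia p) is true.
      At w0: Box r or Dia p is true, so not (Box r or Dia p) is false.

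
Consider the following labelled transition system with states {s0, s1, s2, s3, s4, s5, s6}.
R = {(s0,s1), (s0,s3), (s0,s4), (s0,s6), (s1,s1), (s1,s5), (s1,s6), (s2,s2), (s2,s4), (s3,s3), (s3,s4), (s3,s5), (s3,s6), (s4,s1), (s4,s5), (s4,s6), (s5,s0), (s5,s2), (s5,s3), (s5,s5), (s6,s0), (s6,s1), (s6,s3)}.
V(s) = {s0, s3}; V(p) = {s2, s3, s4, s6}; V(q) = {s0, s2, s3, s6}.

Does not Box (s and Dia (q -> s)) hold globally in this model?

Yes

Let φ = not Box (s and Dia (q -> s)). Evaluate φ at each world:
  s0 (successors {s1, s3, s4, s6}): φ is true.
  s1 (successors {s1, s5, s6}): φ is true.
  s2 (successors {s2, s4}): φ is true.
  s3 (successors {s3, s4, s5, s6}): φ is true.
  s4 (successors {s1, s5, s6}): φ is true.
  s5 (successors {s0, s2, s3, s5}): φ is true.
  s6 (successors {s0, s1, s3}): φ is true.
For instance, at s5:
  At s5: Box (s and Dia (q -> s)) is false, so not Box (s and Dia (q -> s)) is true.
    At s5: Box (s and Dia (q -> s)) requires s and Dia (q -> s) at every successor {s0, s2, s3, s5}.
      s and Dia (q -> s) fails at s2, so Box (s and Dia (q -> s)) is false at s5.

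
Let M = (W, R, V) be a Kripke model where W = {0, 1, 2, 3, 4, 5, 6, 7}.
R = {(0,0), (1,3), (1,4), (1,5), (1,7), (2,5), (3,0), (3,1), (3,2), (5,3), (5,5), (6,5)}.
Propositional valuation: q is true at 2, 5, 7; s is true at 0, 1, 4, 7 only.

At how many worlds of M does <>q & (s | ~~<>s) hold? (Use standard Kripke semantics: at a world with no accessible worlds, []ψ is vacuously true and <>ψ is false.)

Let φ = <>q & (s | ~~<>s). Evaluate φ at each world:
  0 (successors {0}): φ is false.
  1 (successors {3, 4, 5, 7}): φ is true.
  2 (successors {5}): φ is false.
  3 (successors {0, 1, 2}): φ is true.
  4 (successors ∅): φ is false.
  5 (successors {3, 5}): φ is false.
  6 (successors {5}): φ is false.
  7 (successors ∅): φ is false.
For instance, at 5:
  At 5: <>q is true, s | ~~<>s is false, so <>q & (s | ~~<>s) is false.
    At 5: <>q requires q at some successor in {3, 5}.
      q holds at 5, so <>q is true at 5.
    At 5: s is false, ~~<>s is false, so s | ~~<>s is false.
      At 5: ~<>s is true, so ~~<>s is false.
Satisfying worlds: {1, 3}

2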